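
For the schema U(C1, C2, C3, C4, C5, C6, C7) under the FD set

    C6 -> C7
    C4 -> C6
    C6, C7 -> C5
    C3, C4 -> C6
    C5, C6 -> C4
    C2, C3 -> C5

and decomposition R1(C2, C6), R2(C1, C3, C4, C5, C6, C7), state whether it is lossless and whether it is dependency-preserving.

Lossless test: (C6)⁺ = {C4, C5, C6, C7}, which is a superkey of neither fragment — lossy.
Dependency preservation: the restricted closure of {C2, C3} across the fragments never reaches {C5}, so C2, C3 → C5 cannot be enforced without a join — not preserved.

lossy and not dependency-preserving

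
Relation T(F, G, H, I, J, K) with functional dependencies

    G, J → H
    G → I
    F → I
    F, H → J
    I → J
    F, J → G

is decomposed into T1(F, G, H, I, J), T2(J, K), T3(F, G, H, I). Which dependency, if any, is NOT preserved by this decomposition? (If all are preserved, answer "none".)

none

G, J → H lies within T1.
G → I lies within T1.
F → I lies within T1.
F, H → J lies within T1.
I → J lies within T1.
F, J → G lies within T1.
Every dependency is enforceable on the fragments, so the decomposition is dependency-preserving.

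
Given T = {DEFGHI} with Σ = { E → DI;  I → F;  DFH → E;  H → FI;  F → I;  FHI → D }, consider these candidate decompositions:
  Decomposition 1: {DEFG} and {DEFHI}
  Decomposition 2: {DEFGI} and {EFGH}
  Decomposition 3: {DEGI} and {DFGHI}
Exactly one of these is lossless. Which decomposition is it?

Decomposition 2

Decomposition 1: common = {DEF}, closure = {DEFI} → lossy.
Decomposition 2: common = {EFG}, closure = {DEFGI} → lossless.
Decomposition 3: common = {DGI}, closure = {DFGI} → lossy.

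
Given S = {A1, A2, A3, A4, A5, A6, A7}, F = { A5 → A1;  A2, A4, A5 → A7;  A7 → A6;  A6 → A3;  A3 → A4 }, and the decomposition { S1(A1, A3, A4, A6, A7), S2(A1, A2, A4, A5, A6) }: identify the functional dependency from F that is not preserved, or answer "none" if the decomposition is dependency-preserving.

Check A2, A4, A5 → A7: no single fragment contains all of {A2, A4, A5, A7}, and the restricted closure of {A2, A4, A5} across the fragments never reaches {A7}.
A5 → A1 is preserved.
A7 → A6 is preserved.
A6 → A3 is preserved.
A3 → A4 is preserved.

A2, A4, A5 → A7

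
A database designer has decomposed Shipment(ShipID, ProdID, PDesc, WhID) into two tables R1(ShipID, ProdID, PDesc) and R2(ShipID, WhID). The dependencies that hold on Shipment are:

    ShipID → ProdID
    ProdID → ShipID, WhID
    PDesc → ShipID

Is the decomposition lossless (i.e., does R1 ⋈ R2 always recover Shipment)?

Yes

Common attributes: R1 ∩ R2 = {ShipID}.
Closure of {ShipID}: ShipID → ProdID applies, adding ProdID; ProdID → ShipID, WhID applies, adding WhID. So (ShipID)⁺ = {ShipID, ProdID, WhID}.
This closure contains every attribute of R2, so R1 ∩ R2 → R2. The join is lossless.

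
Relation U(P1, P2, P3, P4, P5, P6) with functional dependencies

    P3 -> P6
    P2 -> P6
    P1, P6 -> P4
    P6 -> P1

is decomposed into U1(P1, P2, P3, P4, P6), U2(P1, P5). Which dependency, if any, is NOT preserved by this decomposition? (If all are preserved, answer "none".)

P3 → P6 lies within U1.
P2 → P6 lies within U1.
P1, P6 → P4 lies within U1.
P6 → P1 lies within U1.
Every dependency is enforceable on the fragments, so the decomposition is dependency-preserving.

none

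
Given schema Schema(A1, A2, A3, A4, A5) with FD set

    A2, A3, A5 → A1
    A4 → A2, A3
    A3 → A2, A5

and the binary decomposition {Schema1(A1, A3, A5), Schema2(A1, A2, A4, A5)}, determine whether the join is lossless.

Common attributes: Schema1 ∩ Schema2 = {A1, A5}.
No dependency enlarges {A1, A5}, so (A1, A5)⁺ = {A1, A5}.
The closure contains neither all of Schema1 = {A1, A3, A5} nor all of Schema2 = {A1, A2, A4, A5}, so the common attributes are not a superkey of either fragment. The join is lossy.

No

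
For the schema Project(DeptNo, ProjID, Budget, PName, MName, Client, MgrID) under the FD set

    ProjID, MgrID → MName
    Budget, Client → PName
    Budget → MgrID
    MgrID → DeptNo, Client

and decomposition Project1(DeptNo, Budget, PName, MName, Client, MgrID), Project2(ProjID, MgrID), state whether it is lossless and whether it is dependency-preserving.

lossy and not dependency-preserving

Lossless test: (MgrID)⁺ = {DeptNo, Client, MgrID}, which is a superkey of neither fragment — lossy.
Dependency preservation: the restricted closure of {ProjID, MgrID} across the fragments never reaches {MName}, so ProjID, MgrID → MName cannot be enforced without a join — not preserved.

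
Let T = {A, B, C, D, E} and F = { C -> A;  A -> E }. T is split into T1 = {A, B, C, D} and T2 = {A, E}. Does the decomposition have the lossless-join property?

Common attributes: T1 ∩ T2 = {A}.
Closure of {A}: A → E applies, adding E. So (A)⁺ = {A, E}.
This closure contains every attribute of T2, so T1 ∩ T2 → T2. The join is lossless.

Yes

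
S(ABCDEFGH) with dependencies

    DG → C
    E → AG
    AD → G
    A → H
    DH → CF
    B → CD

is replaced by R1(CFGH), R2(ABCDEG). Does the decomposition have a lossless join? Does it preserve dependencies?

Lossless test: (CG)⁺ = {CG}, which is a superkey of neither fragment — lossy.
Dependency preservation: the restricted closure of {A} across the fragments never reaches {H}, so A → H cannot be enforced without a join — not preserved.

lossy and not dependency-preserving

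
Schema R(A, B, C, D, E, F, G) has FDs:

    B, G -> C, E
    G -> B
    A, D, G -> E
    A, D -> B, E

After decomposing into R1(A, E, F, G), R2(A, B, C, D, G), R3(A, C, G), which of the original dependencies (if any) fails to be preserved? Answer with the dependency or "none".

Check A, D → B, E: no single fragment contains all of {A, B, D, E}, and the restricted closure of {A, D} across the fragments never reaches {B, E}.
B, G → C, E is preserved.
G → B is preserved.
A, D, G → E is preserved.

A, D -> B, E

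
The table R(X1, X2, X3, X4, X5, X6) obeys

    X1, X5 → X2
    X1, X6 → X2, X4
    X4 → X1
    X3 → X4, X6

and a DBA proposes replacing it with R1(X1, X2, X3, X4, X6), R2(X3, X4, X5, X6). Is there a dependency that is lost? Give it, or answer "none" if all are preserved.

Check X1, X5 → X2: no single fragment contains all of {X1, X2, X5}, and the restricted closure of {X1, X5} across the fragments never reaches {X2}.
X1, X6 → X2, X4 is preserved.
X4 → X1 is preserved.
X3 → X4, X6 is preserved.

X1, X5 → X2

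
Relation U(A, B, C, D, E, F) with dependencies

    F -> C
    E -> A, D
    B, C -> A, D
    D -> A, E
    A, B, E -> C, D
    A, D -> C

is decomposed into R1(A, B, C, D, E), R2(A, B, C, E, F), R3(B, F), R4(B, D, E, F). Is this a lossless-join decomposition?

Chase test. Columns are A, B, C, D, E, F; row i has aⱼ where attribute j ∈ Ri, else bᵢⱼ.
Initial tableau (one row per fragment):
  row 1: a1 a2 a3 a4 a5 b16
  row 2: a1 a2 a3 b24 a5 a6
  row 3: b31 a2 b33 b34 b35 a6
  row 4: b41 a2 b43 a4 a5 a6
Rows 2 and 3 agree on F; apply F→C and equate their C entries.
Rows 2 and 4 agree on F; apply F→C and equate their C entries.
Rows 1 and 2 agree on E; apply E→A, D and equate their A, D entries.
Rows 1 and 4 agree on E; apply E→A, D and equate their A, D entries.
Rows 1 and 3 agree on B, C; apply B, C→A, D and equate their A, D entries.
Rows 1 and 3 agree on D; apply D→A, E and equate their A, E entries.
Row 2 is now all distinguished symbols — the join is lossless.

Yes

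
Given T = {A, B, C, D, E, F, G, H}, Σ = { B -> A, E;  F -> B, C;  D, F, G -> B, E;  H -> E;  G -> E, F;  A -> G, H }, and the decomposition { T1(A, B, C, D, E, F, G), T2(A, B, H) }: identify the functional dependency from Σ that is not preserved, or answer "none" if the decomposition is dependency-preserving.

H -> E

Check H → E: no single fragment contains all of {E, H}, and the restricted closure of {H} across the fragments never reaches {E}.
B → A, E is preserved.
F → B, C is preserved.
D, F, G → B, E is preserved.
G → E, F is preserved.
A → G, H is preserved.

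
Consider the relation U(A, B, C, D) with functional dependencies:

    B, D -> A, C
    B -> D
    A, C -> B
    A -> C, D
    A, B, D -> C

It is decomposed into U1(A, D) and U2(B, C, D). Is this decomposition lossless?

No

Common attributes: U1 ∩ U2 = {D}.
No dependency enlarges {D}, so (D)⁺ = {D}.
The closure contains neither all of U1 = {A, D} nor all of U2 = {B, C, D}, so the common attributes are not a superkey of either fragment. The join is lossy.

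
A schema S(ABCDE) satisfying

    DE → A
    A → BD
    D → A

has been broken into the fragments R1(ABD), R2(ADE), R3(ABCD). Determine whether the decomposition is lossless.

Chase test. Columns are ABCDE; row i has aⱼ where attribute j ∈ Ri, else bᵢⱼ.
Initial tableau (one row per fragment):
  row 1: a1 a2 b13 a4 b15
  row 2: a1 b22 b23 a4 a5
  row 3: a1 a2 a3 a4 b35
Rows 1 and 2 agree on A; apply A→BD and equate their BD entries.
No row becomes fully distinguished — the join is lossy.

No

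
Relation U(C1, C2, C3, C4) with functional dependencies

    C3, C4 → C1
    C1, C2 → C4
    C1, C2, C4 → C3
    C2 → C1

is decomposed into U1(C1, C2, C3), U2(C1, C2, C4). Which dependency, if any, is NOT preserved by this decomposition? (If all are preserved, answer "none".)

Check C3, C4 → C1: no single fragment contains all of {C1, C3, C4}, and the restricted closure of {C3, C4} across the fragments never reaches {C1}.
C1, C2 → C4 is preserved.
C1, C2, C4 → C3 is preserved.
C2 → C1 is preserved.

C3, C4 → C1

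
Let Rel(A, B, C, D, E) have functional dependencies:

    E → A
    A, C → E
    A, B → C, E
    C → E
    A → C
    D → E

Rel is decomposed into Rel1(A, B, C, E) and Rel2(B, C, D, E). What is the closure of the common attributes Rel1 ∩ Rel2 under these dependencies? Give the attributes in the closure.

Rel1 ∩ Rel2 = {B, C, E}.
E → A applies, adding A
Closure: {A, B, C, E}.

A, B, C, E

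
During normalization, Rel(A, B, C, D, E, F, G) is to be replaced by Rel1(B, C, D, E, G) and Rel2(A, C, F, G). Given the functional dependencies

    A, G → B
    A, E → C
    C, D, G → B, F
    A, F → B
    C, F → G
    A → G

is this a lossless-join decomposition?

Common attributes: Rel1 ∩ Rel2 = {C, G}.
No dependency enlarges {C, G}, so (C, G)⁺ = {C, G}.
The closure contains neither all of Rel1 = {B, C, D, E, G} nor all of Rel2 = {A, C, F, G}, so the common attributes are not a superkey of either fragment. The join is lossy.

No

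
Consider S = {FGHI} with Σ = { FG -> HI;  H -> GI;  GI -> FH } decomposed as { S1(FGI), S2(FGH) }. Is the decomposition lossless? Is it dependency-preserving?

lossless and dependency-preserving

Lossless test: (FG)⁺ = {FGHI}, which contains all of one fragment — lossless.
Dependency preservation: FG → HI; H → GI; GI → FH are not contained in any single fragment, but the restricted closure of each left-hand side across the fragments still reaches the right-hand side; the remaining FDs each lie inside some fragment. All dependencies are preserved.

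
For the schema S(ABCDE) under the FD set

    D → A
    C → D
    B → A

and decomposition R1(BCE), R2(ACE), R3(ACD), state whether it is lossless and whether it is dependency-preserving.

lossless but not dependency-preserving

Lossless test (chase): Rows 1 and 2 agree on C; apply C→D and equate their D entries. Rows 1 and 3 agree on C; apply C→D and equate their D entries. Rows 1 and 2 agree on D; apply D→A and equate their A entries. Row 1 is now all distinguished symbols — the join is lossless.
Dependency preservation: the restricted closure of {B} across the fragments never reaches {A}, so B → A cannot be enforced without a join — not preserved.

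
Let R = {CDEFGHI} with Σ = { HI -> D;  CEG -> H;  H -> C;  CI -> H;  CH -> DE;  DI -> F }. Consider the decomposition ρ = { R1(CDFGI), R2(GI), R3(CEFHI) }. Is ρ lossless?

Yes

Chase test. Columns are CDEFGHI; row i has aⱼ where attribute j ∈ Ri, else bᵢⱼ.
Initial tableau (one row per fragment):
  row 1: a1 a2 b13 a4 a5 b16 a7
  row 2: b21 b22 b23 b24 a5 b26 a7
  row 3: a1 b32 a3 a4 b35 a6 a7
Rows 1 and 3 agree on CI; apply CI→H and equate their H entries.
Rows 1 and 3 agree on CH; apply CH→DE and equate their DE entries.
Row 1 is now all distinguished symbols — the join is lossless.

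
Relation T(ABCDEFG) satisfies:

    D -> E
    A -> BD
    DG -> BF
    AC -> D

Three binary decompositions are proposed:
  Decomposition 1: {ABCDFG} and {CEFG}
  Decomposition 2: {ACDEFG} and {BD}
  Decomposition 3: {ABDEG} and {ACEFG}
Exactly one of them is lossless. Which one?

Decomposition 3

Decomposition 1: common = {CFG}, closure = {CFG} → lossy.
Decomposition 2: common = {D}, closure = {DE} → lossy.
Decomposition 3: common = {AEG}, closure = {ABDEFG} → lossless.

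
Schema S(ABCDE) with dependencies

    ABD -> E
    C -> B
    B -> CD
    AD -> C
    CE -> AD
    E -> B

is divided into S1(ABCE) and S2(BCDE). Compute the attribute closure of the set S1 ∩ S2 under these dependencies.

S1 ∩ S2 = {BCE}.
B → CD applies, adding D
CE → AD applies, adding A
Closure: {ABCDE}.

ABCDE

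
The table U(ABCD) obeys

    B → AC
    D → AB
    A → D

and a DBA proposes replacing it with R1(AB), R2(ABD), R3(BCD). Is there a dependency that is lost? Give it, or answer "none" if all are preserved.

B → AC: restricted closure across fragments reaches AC.
D → AB lies within R2.
A → D lies within R2.
Every dependency is enforceable on the fragments, so the decomposition is dependency-preserving.

none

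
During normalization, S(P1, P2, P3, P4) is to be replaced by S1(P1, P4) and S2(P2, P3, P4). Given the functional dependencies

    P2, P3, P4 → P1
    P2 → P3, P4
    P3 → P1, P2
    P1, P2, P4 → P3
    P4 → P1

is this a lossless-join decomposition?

Yes

Common attributes: S1 ∩ S2 = {P4}.
Closure of {P4}: P4 → P1 applies, adding P1. So (P4)⁺ = {P1, P4}.
This closure contains every attribute of S1, so S1 ∩ S2 → S1. The join is lossless.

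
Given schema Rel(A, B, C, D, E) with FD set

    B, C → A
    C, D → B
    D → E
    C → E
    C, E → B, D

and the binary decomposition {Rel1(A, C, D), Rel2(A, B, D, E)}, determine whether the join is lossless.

No

Common attributes: Rel1 ∩ Rel2 = {A, D}.
Closure of {A, D}: D → E applies, adding E. So (A, D)⁺ = {A, D, E}.
The closure contains neither all of Rel1 = {A, C, D} nor all of Rel2 = {A, B, D, E}, so the common attributes are not a superkey of either fragment. The join is lossy.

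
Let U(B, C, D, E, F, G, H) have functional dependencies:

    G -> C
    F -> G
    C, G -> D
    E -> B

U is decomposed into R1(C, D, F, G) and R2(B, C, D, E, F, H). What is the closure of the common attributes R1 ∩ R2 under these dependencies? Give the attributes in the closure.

C, D, F, G

R1 ∩ R2 = {C, D, F}.
F → G applies, adding G
Closure: {C, D, F, G}.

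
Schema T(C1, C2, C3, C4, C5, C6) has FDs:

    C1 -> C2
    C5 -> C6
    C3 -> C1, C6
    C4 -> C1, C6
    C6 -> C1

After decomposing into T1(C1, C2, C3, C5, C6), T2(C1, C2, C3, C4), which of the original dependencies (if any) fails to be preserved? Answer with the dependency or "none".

Check C4 → C1, C6: no single fragment contains all of {C1, C4, C6}, and the restricted closure of {C4} across the fragments never reaches {C1, C6}.
C1 → C2 is preserved.
C5 → C6 is preserved.
C3 → C1, C6 is preserved.
C6 → C1 is preserved.

C4 -> C1, C6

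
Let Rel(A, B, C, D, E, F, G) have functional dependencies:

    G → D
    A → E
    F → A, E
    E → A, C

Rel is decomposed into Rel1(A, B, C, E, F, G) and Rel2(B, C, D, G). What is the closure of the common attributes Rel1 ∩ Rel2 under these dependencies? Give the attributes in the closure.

Rel1 ∩ Rel2 = {B, C, G}.
G → D applies, adding D
Closure: {B, C, D, G}.

B, C, D, G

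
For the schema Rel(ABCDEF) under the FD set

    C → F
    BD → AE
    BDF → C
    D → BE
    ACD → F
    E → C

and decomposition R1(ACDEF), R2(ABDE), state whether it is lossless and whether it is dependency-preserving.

Lossless test: (ADE)⁺ = {ABCDEF}, which contains all of one fragment — lossless.
Dependency preservation: BDF → C is not contained in any single fragment, but the restricted closure of its left-hand side across the fragments still reaches the right-hand side; the remaining FDs each lie inside some fragment. All dependencies are preserved.

lossless and dependency-preserving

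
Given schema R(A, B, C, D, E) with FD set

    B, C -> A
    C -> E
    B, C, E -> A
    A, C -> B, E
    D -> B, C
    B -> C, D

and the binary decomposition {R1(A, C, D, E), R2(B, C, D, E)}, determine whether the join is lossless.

Yes

Common attributes: R1 ∩ R2 = {C, D, E}.
Closure of {C, D, E}: D → B, C applies, adding B; B, C → A applies, adding A. So (C, D, E)⁺ = {A, B, C, D, E}.
This closure contains every attribute of R1, so R1 ∩ R2 → R1. The join is lossless.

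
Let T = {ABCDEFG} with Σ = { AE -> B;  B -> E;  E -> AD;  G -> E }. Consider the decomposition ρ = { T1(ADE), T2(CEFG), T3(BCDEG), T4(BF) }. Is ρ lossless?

Chase test. Columns are ABCDEFG; row i has aⱼ where attribute j ∈ Ti, else bᵢⱼ.
Initial tableau (one row per fragment):
  row 1: a1 b12 b13 a4 a5 b16 b17
  row 2: b21 b22 a3 b24 a5 a6 a7
  row 3: b31 a2 a3 a4 a5 b36 a7
  row 4: b41 a2 b43 b44 b45 a6 b47
Rows 3 and 4 agree on B; apply B→E and equate their E entries.
Rows 1 and 2 agree on E; apply E→AD and equate their AD entries.
Rows 1 and 3 agree on E; apply E→AD and equate their AD entries.
Rows 1 and 4 agree on E; apply E→AD and equate their AD entries.
Rows 1 and 2 agree on AE; apply AE→B and equate their B entries.
Rows 1 and 3 agree on AE; apply AE→B and equate their B entries.
Row 2 is now all distinguished symbols — the join is lossless.

Yes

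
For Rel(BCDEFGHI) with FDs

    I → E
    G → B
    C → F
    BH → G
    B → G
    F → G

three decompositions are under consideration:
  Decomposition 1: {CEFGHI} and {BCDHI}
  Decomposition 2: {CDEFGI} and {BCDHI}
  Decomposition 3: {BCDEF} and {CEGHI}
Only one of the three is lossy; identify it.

Decomposition 3

Decomposition 1: common = {CHI}, closure = {BCEFGHI} → lossless.
Decomposition 2: common = {CDI}, closure = {BCDEFGI} → lossless.
Decomposition 3: common = {CE}, closure = {BCEFG} → lossy.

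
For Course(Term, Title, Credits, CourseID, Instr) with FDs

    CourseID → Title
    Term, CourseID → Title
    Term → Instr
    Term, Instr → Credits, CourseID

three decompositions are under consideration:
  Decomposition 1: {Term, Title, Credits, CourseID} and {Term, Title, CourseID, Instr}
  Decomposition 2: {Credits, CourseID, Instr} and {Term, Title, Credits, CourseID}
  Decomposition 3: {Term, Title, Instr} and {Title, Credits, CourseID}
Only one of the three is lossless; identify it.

Decomposition 1: common = {Term, Title, CourseID}, closure = {Term, Title, Credits, CourseID, Instr} → lossless.
Decomposition 2: common = {Credits, CourseID}, closure = {Title, Credits, CourseID} → lossy.
Decomposition 3: common = {Title}, closure = {Title} → lossy.

Decomposition 1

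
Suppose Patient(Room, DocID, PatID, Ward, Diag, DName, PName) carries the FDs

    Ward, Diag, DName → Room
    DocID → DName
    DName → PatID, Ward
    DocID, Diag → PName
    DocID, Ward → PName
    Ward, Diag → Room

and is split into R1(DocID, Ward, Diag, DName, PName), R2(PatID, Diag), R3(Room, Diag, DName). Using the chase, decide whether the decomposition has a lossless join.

Chase test. Columns are Room, DocID, PatID, Ward, Diag, DName, PName; row i has aⱼ where attribute j ∈ Ri, else bᵢⱼ.
Initial tableau (one row per fragment):
  row 1: b11 a2 b13 a4 a5 a6 a7
  row 2: b21 b22 a3 b24 a5 b26 b27
  row 3: a1 b32 b33 b34 a5 a6 b37
Rows 1 and 3 agree on DName; apply DName→PatID, Ward and equate their PatID, Ward entries.
Rows 1 and 3 agree on Ward, Diag; apply Ward, Diag→Room and equate their Room entries.
No row becomes fully distinguished — the join is lossy.

No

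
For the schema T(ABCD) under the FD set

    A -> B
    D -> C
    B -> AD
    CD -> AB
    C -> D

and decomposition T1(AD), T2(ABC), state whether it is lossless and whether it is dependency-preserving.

lossless and dependency-preserving

Lossless test: (A)⁺ = {ABCD}, which contains all of one fragment — lossless.
Dependency preservation: D → C; B → AD; CD → AB; C → D are not contained in any single fragment, but the restricted closure of each left-hand side across the fragments still reaches the right-hand side; the remaining FDs each lie inside some fragment. All dependencies are preserved.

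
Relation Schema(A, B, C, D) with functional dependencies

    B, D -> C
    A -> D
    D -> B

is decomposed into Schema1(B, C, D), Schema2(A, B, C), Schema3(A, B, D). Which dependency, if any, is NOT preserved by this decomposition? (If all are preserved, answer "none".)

B, D → C lies within Schema1.
A → D lies within Schema3.
D → B lies within Schema1.
Every dependency is enforceable on the fragments, so the decomposition is dependency-preserving.

none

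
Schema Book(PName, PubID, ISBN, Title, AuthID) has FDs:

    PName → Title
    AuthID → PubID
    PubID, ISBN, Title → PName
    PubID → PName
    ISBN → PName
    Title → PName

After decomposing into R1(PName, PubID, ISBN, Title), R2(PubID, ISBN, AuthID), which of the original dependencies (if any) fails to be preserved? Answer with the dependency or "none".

PName → Title lies within R1.
AuthID → PubID lies within R2.
PubID, ISBN, Title → PName lies within R1.
PubID → PName lies within R1.
ISBN → PName lies within R1.
Title → PName lies within R1.
Every dependency is enforceable on the fragments, so the decomposition is dependency-preserving.

none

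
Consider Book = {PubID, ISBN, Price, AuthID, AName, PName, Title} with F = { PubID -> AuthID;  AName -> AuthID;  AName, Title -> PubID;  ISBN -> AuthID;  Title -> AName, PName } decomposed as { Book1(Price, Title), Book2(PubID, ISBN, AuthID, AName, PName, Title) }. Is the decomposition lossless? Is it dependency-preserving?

lossy but dependency-preserving

Lossless test: (Title)⁺ = {PubID, AuthID, AName, PName, Title}, which is a superkey of neither fragment — lossy.
Dependency preservation: every FD's attributes lie within a single fragment, so each can be enforced locally — preserved.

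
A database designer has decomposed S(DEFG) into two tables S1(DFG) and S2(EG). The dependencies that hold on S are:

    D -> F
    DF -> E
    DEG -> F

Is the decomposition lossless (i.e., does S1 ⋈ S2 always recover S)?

Common attributes: S1 ∩ S2 = {G}.
No dependency enlarges {G}, so (G)⁺ = {G}.
The closure contains neither all of S1 = {DFG} nor all of S2 = {EG}, so the common attributes are not a superkey of either fragment. The join is lossy.

No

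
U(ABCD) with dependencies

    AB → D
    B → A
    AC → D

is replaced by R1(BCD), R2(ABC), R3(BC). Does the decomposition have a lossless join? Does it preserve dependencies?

Lossless test (chase): Rows 1 and 2 agree on B; apply B→A and equate their A entries. Rows 1 and 3 agree on B; apply B→A and equate their A entries. Rows 1 and 2 agree on AC; apply AC→D and equate their D entries. Rows 1 and 3 agree on AC; apply AC→D and equate their D entries. Row 1 is now all distinguished symbols — the join is lossless.
Dependency preservation: the restricted closure of {AC} across the fragments never reaches {D}, so AC → D cannot be enforced without a join — not preserved.

lossless but not dependency-preserving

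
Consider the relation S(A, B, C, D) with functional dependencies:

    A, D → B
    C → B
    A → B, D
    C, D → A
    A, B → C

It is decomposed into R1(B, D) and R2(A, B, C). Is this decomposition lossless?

No

Common attributes: R1 ∩ R2 = {B}.
No dependency enlarges {B}, so (B)⁺ = {B}.
The closure contains neither all of R1 = {B, D} nor all of R2 = {A, B, C}, so the common attributes are not a superkey of either fragment. The join is lossy.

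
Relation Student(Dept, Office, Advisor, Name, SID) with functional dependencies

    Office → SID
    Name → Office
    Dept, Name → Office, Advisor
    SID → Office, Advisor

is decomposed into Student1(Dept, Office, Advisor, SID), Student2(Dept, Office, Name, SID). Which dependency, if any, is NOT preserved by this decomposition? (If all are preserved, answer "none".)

none

Office → SID lies within Student1.
Name → Office lies within Student2.
Dept, Name → Office, Advisor: restricted closure across fragments reaches Office, Advisor.
SID → Office, Advisor lies within Student1.
Every dependency is enforceable on the fragments, so the decomposition is dependency-preserving.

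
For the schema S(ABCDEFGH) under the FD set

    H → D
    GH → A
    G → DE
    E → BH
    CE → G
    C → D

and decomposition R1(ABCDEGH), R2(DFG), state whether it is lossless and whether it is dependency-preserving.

lossy but dependency-preserving

Lossless test: (DG)⁺ = {ABDEGH}, which is a superkey of neither fragment — lossy.
Dependency preservation: every FD's attributes lie within a single fragment, so each can be enforced locally — preserved.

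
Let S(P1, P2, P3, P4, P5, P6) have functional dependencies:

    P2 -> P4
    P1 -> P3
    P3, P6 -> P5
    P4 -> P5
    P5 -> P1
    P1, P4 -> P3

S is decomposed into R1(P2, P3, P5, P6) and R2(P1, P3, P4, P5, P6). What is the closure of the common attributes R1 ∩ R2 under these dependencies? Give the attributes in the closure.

R1 ∩ R2 = {P3, P5, P6}.
P5 → P1 applies, adding P1
Closure: {P1, P3, P5, P6}.

P1, P3, P5, P6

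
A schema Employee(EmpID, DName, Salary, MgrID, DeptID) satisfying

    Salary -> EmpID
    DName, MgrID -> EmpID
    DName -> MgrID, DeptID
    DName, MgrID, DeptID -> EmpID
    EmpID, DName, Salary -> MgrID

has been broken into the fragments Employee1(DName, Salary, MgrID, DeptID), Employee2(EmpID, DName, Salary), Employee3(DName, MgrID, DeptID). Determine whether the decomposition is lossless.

Chase test. Columns are EmpID, DName, Salary, MgrID, DeptID; row i has aⱼ where attribute j ∈ Employeei, else bᵢⱼ.
Initial tableau (one row per fragment):
  row 1: b11 a2 a3 a4 a5
  row 2: a1 a2 a3 b24 b25
  row 3: b31 a2 b33 a4 a5
Rows 1 and 2 agree on Salary; apply Salary→EmpID and equate their EmpID entries.
Rows 1 and 3 agree on DName, MgrID; apply DName, MgrID→EmpID and equate their EmpID entries.
Rows 1 and 2 agree on DName; apply DName→MgrID, DeptID and equate their MgrID, DeptID entries.
Row 1 is now all distinguished symbols — the join is lossless.

Yes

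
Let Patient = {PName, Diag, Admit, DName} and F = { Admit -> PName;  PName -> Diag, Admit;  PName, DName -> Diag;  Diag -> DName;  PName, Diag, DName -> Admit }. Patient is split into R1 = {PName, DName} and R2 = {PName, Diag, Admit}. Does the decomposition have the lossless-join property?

Yes

Common attributes: R1 ∩ R2 = {PName}.
Closure of {PName}: PName → Diag, Admit applies, adding Diag, Admit; Diag → DName applies, adding DName. So (PName)⁺ = {PName, Diag, Admit, DName}.
This closure contains every attribute of R1, so R1 ∩ R2 → R1. The join is lossless.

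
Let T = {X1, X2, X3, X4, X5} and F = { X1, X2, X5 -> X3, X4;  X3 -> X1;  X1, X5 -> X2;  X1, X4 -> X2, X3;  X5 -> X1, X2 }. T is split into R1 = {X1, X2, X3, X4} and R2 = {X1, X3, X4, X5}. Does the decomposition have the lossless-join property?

Common attributes: R1 ∩ R2 = {X1, X3, X4}.
Closure of {X1, X3, X4}: X1, X4 → X2, X3 applies, adding X2. So (X1, X3, X4)⁺ = {X1, X2, X3, X4}.
This closure contains every attribute of R1, so R1 ∩ R2 → R1. The join is lossless.

Yes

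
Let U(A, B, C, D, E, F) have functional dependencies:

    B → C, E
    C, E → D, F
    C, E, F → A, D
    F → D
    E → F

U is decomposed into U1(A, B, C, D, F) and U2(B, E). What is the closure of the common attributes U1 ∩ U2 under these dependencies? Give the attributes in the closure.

U1 ∩ U2 = {B}.
B → C, E applies, adding C, E
C, E → D, F applies, adding D, F
C, E, F → A, D applies, adding A
Closure: {A, B, C, D, E, F}.

A, B, C, D, E, F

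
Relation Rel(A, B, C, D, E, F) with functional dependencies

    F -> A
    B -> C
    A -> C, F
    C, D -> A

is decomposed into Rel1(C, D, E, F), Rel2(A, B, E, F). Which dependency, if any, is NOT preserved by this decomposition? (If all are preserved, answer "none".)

B -> C

Check B → C: no single fragment contains all of {B, C}, and the restricted closure of {B} across the fragments never reaches {C}.
F → A is preserved.
A → C, F is preserved.
C, D → A is preserved.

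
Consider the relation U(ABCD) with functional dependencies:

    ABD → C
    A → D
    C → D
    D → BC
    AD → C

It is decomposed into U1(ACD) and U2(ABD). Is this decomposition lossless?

Yes

Common attributes: U1 ∩ U2 = {AD}.
Closure of {AD}: D → BC applies, adding BC. So (AD)⁺ = {ABCD}.
This closure contains every attribute of U1, so U1 ∩ U2 → U1. The join is lossless.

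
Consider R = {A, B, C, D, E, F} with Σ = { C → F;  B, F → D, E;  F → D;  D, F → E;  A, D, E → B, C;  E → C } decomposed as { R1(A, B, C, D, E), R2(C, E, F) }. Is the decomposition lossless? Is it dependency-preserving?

lossless and dependency-preserving

Lossless test: (C, E)⁺ = {C, D, E, F}, which contains all of one fragment — lossless.
Dependency preservation: B, F → D, E; F → D; D, F → E are not contained in any single fragment, but the restricted closure of each left-hand side across the fragments still reaches the right-hand side; the remaining FDs each lie inside some fragment. All dependencies are preserved.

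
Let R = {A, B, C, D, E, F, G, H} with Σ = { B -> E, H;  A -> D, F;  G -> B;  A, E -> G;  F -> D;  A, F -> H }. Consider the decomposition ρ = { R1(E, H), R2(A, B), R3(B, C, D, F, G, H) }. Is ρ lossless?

Chase test. Columns are A, B, C, D, E, F, G, H; row i has aⱼ where attribute j ∈ Ri, else bᵢⱼ.
Initial tableau (one row per fragment):
  row 1: b11 b12 b13 b14 a5 b16 b17 a8
  row 2: a1 a2 b23 b24 b25 b26 b27 b28
  row 3: b31 a2 a3 a4 b35 a6 a7 a8
Rows 2 and 3 agree on B; apply B→E, H and equate their E, H entries.
No row becomes fully distinguished — the join is lossy.

No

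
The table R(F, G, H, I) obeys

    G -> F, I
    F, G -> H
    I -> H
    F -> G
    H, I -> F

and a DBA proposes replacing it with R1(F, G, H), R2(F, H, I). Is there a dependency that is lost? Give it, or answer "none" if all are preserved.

G → F, I: restricted closure across fragments reaches F, I.
F, G → H lies within R1.
I → H lies within R2.
F → G lies within R1.
H, I → F lies within R2.
Every dependency is enforceable on the fragments, so the decomposition is dependency-preserving.

none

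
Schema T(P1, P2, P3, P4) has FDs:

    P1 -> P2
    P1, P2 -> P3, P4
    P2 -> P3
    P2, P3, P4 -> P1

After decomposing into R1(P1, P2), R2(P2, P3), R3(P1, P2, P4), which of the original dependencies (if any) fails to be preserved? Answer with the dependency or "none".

none

P1 → P2 lies within R1.
P1, P2 → P3, P4: restricted closure across fragments reaches P3, P4.
P2 → P3 lies within R2.
P2, P3, P4 → P1: restricted closure across fragments reaches P1.
Every dependency is enforceable on the fragments, so the decomposition is dependency-preserving.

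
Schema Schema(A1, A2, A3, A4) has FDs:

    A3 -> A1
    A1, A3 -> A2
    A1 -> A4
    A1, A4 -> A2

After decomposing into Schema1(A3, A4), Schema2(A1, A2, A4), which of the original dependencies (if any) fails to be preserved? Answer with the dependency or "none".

A3 -> A1

Check A3 → A1: no single fragment contains all of {A1, A3}, and the restricted closure of {A3} across the fragments never reaches {A1}.
A1, A3 → A2 is preserved.
A1 → A4 is preserved.
A1, A4 → A2 is preserved.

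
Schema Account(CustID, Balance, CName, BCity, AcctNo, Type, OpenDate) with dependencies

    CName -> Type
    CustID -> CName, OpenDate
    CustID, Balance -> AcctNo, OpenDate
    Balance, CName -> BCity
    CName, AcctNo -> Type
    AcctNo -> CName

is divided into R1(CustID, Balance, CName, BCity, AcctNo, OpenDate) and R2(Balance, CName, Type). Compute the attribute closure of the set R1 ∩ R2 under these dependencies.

Balance, CName, BCity, Type

R1 ∩ R2 = {Balance, CName}.
CName → Type applies, adding Type
Balance, CName → BCity applies, adding BCity
Closure: {Balance, CName, BCity, Type}.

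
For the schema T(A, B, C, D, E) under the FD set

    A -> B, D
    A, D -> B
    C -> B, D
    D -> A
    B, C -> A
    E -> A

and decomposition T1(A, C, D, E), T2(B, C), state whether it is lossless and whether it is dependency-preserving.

lossless but not dependency-preserving

Lossless test: (C)⁺ = {A, B, C, D}, which contains all of one fragment — lossless.
Dependency preservation: the restricted closure of {A} across the fragments never reaches {B, D}, so A → B, D cannot be enforced without a join — not preserved.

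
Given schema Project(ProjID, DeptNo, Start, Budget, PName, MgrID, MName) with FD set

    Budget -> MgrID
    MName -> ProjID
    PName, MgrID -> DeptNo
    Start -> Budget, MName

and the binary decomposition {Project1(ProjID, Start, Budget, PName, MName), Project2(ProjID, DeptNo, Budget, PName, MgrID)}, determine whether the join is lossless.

Yes

Common attributes: Project1 ∩ Project2 = {ProjID, Budget, PName}.
Closure of {ProjID, Budget, PName}: Budget → MgrID applies, adding MgrID; PName, MgrID → DeptNo applies, adding DeptNo. So (ProjID, Budget, PName)⁺ = {ProjID, DeptNo, Budget, PName, MgrID}.
This closure contains every attribute of Project2, so Project1 ∩ Project2 → Project2. The join is lossless.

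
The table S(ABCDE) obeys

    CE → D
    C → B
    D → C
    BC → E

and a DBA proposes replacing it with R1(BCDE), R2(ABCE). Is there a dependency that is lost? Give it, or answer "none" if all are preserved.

CE → D lies within R1.
C → B lies within R1.
D → C lies within R1.
BC → E lies within R1.
Every dependency is enforceable on the fragments, so the decomposition is dependency-preserving.

none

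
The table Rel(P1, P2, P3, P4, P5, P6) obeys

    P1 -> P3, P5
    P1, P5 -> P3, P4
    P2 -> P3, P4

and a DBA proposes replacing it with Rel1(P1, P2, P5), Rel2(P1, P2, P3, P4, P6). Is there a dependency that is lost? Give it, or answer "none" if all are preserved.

none

P1 → P3, P5: restricted closure across fragments reaches P3, P5.
P1, P5 → P3, P4: restricted closure across fragments reaches P3, P4.
P2 → P3, P4 lies within Rel2.
Every dependency is enforceable on the fragments, so the decomposition is dependency-preserving.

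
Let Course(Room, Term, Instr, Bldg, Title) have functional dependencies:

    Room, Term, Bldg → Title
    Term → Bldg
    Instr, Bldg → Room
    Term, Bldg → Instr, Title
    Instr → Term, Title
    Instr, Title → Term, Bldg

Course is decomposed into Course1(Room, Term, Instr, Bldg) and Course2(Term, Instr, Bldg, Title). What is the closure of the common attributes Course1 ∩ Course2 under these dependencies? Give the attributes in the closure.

Room, Term, Instr, Bldg, Title

Course1 ∩ Course2 = {Term, Instr, Bldg}.
Instr, Bldg → Room applies, adding Room
Term, Bldg → Instr, Title applies, adding Title
Closure: {Room, Term, Instr, Bldg, Title}.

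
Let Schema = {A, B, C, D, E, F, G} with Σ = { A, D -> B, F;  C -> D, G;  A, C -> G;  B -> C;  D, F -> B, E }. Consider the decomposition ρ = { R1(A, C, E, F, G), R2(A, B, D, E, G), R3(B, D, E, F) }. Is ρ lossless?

No

Chase test. Columns are A, B, C, D, E, F, G; row i has aⱼ where attribute j ∈ Ri, else bᵢⱼ.
Initial tableau (one row per fragment):
  row 1: a1 b12 a3 b14 a5 a6 a7
  row 2: a1 a2 b23 a4 a5 b26 a7
  row 3: b31 a2 b33 a4 a5 a6 b37
Rows 2 and 3 agree on B; apply B→C and equate their C entries.
Rows 2 and 3 agree on C; apply C→D, G and equate their D, G entries.
No row becomes fully distinguished — the join is lossy.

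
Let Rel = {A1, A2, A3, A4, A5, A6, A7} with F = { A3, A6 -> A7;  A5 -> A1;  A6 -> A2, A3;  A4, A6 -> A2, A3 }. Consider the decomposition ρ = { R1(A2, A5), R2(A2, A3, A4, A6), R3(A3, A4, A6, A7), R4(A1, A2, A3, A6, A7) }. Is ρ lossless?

Chase test. Columns are A1, A2, A3, A4, A5, A6, A7; row i has aⱼ where attribute j ∈ Ri, else bᵢⱼ.
Initial tableau (one row per fragment):
  row 1: b11 a2 b13 b14 a5 b16 b17
  row 2: b21 a2 a3 a4 b25 a6 b27
  row 3: b31 b32 a3 a4 b35 a6 a7
  row 4: a1 a2 a3 b44 b45 a6 a7
Rows 2 and 3 agree on A3, A6; apply A3, A6→A7 and equate their A7 entries.
Rows 2 and 3 agree on A6; apply A6→A2, A3 and equate their A2, A3 entries.
No row becomes fully distinguished — the join is lossy.

No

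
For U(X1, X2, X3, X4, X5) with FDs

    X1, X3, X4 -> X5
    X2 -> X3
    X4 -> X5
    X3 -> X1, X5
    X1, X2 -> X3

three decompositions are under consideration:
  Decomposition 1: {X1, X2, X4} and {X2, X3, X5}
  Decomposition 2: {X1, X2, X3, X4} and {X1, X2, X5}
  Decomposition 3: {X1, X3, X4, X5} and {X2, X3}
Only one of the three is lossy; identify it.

Decomposition 1: common = {X2}, closure = {X1, X2, X3, X5} → lossless.
Decomposition 2: common = {X1, X2}, closure = {X1, X2, X3, X5} → lossless.
Decomposition 3: common = {X3}, closure = {X1, X3, X5} → lossy.

Decomposition 3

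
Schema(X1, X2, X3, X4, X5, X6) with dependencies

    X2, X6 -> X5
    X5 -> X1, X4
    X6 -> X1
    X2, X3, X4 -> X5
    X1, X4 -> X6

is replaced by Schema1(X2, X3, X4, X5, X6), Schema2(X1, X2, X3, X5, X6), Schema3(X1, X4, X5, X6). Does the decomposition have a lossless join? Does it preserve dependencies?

lossless and dependency-preserving

Lossless test (chase): Rows 1 and 2 agree on X5; apply X5→X1, X4 and equate their X1, X4 entries. Row 1 is now all distinguished symbols — the join is lossless.
Dependency preservation: every FD's attributes lie within a single fragment, so each can be enforced locally — preserved.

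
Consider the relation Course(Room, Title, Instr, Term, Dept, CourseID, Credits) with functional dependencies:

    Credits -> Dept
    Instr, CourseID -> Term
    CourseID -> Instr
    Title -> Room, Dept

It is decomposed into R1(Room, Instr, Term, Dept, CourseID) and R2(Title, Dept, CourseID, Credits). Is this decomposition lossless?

No

Common attributes: R1 ∩ R2 = {Dept, CourseID}.
Closure of {Dept, CourseID}: CourseID → Instr applies, adding Instr; Instr, CourseID → Term applies, adding Term. So (Dept, CourseID)⁺ = {Instr, Term, Dept, CourseID}.
The closure contains neither all of R1 = {Room, Instr, Term, Dept, CourseID} nor all of R2 = {Title, Dept, CourseID, Credits}, so the common attributes are not a superkey of either fragment. The join is lossy.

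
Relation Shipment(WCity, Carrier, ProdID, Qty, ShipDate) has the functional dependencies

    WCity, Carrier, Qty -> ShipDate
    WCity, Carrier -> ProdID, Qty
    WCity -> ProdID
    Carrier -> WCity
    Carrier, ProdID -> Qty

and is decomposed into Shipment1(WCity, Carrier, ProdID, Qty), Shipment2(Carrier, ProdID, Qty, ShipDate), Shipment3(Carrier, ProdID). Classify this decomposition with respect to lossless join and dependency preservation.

lossless and dependency-preserving

Lossless test (chase): Rows 1 and 2 agree on Carrier; apply Carrier→WCity and equate their WCity entries. Rows 1 and 3 agree on Carrier; apply Carrier→WCity and equate their WCity entries. Rows 1 and 3 agree on Carrier, ProdID; apply Carrier, ProdID→Qty and equate their Qty entries. Rows 1 and 2 agree on WCity, Carrier, Qty; apply WCity, Carrier, Qty→ShipDate and equate their ShipDate entries. Rows 1 and 3 agree on WCity, Carrier, Qty; apply WCity, Carrier, Qty→ShipDate and equate their ShipDate entries. Row 1 is now all distinguished symbols — the join is lossless.
Dependency preservation: WCity, Carrier, Qty → ShipDate is not contained in any single fragment, but the restricted closure of its left-hand side across the fragments still reaches the right-hand side; the remaining FDs each lie inside some fragment. All dependencies are preserved.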